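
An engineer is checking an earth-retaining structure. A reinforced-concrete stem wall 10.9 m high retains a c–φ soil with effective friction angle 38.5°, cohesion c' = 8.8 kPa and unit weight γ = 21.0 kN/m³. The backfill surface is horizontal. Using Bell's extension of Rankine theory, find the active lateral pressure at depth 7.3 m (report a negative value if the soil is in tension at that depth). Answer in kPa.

K_a = (1 − sin φ)/(1 + sin φ) = 0.2327.
σ_a = K_a γ z − 2c√K_a = 0.2327×21.0×7.3 − 2×8.8×0.4823 = 27.18 kPa.

27.2 kPa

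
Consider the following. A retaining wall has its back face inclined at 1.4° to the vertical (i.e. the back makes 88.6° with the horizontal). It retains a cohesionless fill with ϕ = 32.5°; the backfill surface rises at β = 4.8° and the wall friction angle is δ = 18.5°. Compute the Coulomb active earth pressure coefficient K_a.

K_a = sin²(α+φ) / [sin²α · sin(α−δ) · (1 + √{sin(φ+δ)sin(φ−β) / (sin(α−δ)sin(α+β))})²].
With α = 88.6°, φ = 32.5°, δ = 18.5°, β = 4.8°: K_a = 0.2972.

0.297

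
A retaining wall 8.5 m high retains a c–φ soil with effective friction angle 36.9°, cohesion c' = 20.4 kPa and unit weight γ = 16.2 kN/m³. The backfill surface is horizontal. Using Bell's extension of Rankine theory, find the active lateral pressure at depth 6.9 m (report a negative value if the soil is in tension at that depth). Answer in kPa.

7.52 kPa

K_a = (1 − sin φ)/(1 + sin φ) = 0.2497.
σ_a = K_a γ z − 2c√K_a = 0.2497×16.2×6.9 − 2×20.4×0.4997 = 7.522 kPa.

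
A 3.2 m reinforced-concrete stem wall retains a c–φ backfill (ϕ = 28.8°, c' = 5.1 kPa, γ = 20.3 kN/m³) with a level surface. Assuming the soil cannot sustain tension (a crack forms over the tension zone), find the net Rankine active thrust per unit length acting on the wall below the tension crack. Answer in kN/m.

K_a = 0.3498; √K_a = 0.5914.
Tension-crack depth z_c = 2c/(γ√K_a) = 2×5.1/(20.3×0.5914) = 0.8496 m.
σ_a at base = K_a γ H − 2c√K_a = 0.3498×20.3×3.2 − 2×5.1×0.5914 = 16.69 kPa.
P_a = ½ × 16.69 × (H − z_c) = 0.5×16.69×2.350 = 19.61 kN/m.

19.6 kN/m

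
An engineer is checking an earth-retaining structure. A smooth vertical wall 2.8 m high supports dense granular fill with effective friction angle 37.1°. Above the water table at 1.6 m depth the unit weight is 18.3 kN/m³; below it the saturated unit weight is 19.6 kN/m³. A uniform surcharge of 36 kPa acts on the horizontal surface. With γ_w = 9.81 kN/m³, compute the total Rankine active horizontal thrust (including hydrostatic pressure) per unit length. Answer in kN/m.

K_a = tan²(45° − φ/2) = 0.2475.
γ' = 19.6 − 9.81 = 9.790 kN/m³. h₂ = H − d_w = 1.2 m.
σ'_h: at surface K_a·q = 8.910; at WT K_a(q+γd_w) = 16.16; at base K_a(q+γd_w+γ'h₂) = 19.06 kPa.
P₁ = ½(8.910+16.16)×1.6 = 20.05; P₂ = ½(16.16+19.06)×1.2 = 21.13; P_w = ½γ_w h₂² = 7.063.
Total = 20.05+21.13+7.063 = 48.25 kN/m.

48.2 kN/m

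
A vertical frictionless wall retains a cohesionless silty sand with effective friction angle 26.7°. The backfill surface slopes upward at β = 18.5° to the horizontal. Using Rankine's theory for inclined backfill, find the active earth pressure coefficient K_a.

0.472

K_a = cos β · (cos β − √(cos²β − cos²φ)) / (cos β + √(cos²β − cos²φ)).
cos β = 0.9483, cos φ = 0.8934, √(cos²β − cos²φ) = 0.3181.
K_a = 0.9483 × (0.9483 − 0.3181)/(0.9483 + 0.3181) = 0.4719.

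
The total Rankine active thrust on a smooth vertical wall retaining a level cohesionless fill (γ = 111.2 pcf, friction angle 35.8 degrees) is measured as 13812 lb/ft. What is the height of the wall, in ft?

30.8 ft

K_a = 0.2619. P_a = ½ K_a γ H² ⇒ H = √(2P_a/(K_a γ)).
H = √(2×13812/(0.2619×111.2)) = 30.80 ft.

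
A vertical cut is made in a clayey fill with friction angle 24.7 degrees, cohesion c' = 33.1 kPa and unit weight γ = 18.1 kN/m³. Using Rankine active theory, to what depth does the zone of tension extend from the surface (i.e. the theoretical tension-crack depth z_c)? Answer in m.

5.71 m

K_a = tan²(45° − 24.7°/2) = 0.4106; √K_a = 0.6408.
The active pressure is zero where K_a γ z = 2c√K_a, so z_c = 2c/(γ√K_a) = 2×33.1/(18.1×0.6408) = 5.708 m.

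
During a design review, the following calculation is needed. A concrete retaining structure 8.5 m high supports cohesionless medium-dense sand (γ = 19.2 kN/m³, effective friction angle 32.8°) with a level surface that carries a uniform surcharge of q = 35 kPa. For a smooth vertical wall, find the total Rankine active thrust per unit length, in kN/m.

K_a = tan²(45° − φ/2) = 0.2973.
Soil triangle: ½ K_a γ H² = 0.5×0.2973×19.2×8.5² = 206.2 kN/m.
Surcharge rectangle: K_a q H = 0.2973×35×8.5 = 88.44 kN/m.
Total = 206.2 + 88.44 = 294.6 kN/m.

295 kN/m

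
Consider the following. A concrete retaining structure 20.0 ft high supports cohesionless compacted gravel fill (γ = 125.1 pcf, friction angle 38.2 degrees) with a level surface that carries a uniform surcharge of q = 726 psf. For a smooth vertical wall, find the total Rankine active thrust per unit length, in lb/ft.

K_a = tan²(45° − φ/2) = 0.2358.
Soil triangle: ½ K_a γ H² = 0.5×0.2358×125.1×20.0² = 5899 lb/ft.
Surcharge rectangle: K_a q H = 0.2358×726×20.0 = 3424 lb/ft.
Total = 5899 + 3424 = 9323 lb/ft.

9320 lb/ft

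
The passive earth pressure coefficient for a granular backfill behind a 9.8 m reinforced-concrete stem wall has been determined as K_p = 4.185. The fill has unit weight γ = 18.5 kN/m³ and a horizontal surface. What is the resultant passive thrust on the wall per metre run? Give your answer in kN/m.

P = ½ K_p γ H² = 0.5 × 4.185 × 18.5 × 9.8² = 3718 kN/m.

3720 kN/m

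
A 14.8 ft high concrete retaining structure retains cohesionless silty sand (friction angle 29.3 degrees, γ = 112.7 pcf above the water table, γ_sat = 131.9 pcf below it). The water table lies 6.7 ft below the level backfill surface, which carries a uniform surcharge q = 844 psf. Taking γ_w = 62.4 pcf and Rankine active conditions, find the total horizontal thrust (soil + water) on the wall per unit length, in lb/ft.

10100 lb/ft

K_a = tan²(45° − φ/2) = 0.3428.
γ' = 131.9 − 62.4 = 69.50 pcf. h₂ = H − d_w = 8.1 ft.
σ'_h: at surface K_a·q = 289.4; at WT K_a(q+γd_w) = 548.2; at base K_a(q+γd_w+γ'h₂) = 741.2 psf.
P₁ = ½(289.4+548.2)×6.7 = 2806; P₂ = ½(548.2+741.2)×8.1 = 5222; P_w = ½γ_w h₂² = 2047.
Total = 2806+5222+2047 = 10080 lb/ft.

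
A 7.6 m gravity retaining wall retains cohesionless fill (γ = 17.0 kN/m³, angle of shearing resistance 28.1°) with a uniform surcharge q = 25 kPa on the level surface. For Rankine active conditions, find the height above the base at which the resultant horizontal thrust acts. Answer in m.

K_a = 0.3596.
Triangular part P₁ = ½K_aγH² = 176.6 at H/3 = 2.533 m; rectangular part P₂ = K_a q H = 68.33 at H/2 = 3.800 m.
ȳ = (P₁·2.533 + P₂·3.800)/(P₁+P₂) = 2.887 m.

2.89 m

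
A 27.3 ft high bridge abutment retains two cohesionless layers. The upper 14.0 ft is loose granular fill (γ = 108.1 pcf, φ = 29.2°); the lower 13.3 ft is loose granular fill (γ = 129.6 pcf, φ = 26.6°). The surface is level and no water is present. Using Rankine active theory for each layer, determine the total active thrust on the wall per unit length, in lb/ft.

K_a1 = tan²(45°−29.2°/2) = 0.3442; K_a2 = tan²(45°−26.6°/2) = 0.3814.
Layer 1: σ at base = K_a1 γ₁ h₁ = 520.9 psf; P₁ = ½×520.9×14.0 = 3647.
Layer 2: σ_v at top = γ₁h₁ = 1513; σ_h top = K_a2×1513 = 577.3; σ_h base = K_a2×(1513+129.6×13.3) = 1235.
P₂ = ½(577.3+1235)×13.3 = 12050. Total P_a = 3647+12050 = 15700 lb/ft.

15700 lb/ft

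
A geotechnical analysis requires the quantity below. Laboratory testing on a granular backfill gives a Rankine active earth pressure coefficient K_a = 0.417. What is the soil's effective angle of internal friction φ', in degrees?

24.3°

K_a = tan²(45° − φ/2) ⇒ 45° − φ/2 = arctan(√0.417) = 32.85°.
φ = 2(45° − 32.85°) = 24.29°.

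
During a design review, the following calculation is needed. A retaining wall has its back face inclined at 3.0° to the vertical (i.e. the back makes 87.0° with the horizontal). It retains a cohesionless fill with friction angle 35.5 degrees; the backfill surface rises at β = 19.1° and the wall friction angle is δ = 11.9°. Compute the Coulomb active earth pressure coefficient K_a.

K_a = sin²(α+φ) / [sin²α · sin(α−δ) · (1 + √{sin(φ+δ)sin(φ−β) / (sin(α−δ)sin(α+β))})²].
With α = 87.0°, φ = 35.5°, δ = 11.9°, β = 19.1°: K_a = 0.3401.

0.340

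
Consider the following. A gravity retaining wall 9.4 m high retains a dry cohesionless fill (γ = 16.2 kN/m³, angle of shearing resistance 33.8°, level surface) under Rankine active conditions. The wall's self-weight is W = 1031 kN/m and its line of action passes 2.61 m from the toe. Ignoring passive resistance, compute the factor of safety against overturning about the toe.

4.21

K_a = tan²(45° − 33.8°/2) = 0.2851.
P_a = ½K_aγH² = 0.5×0.2851×16.2×9.4² = 204.1 kN/m, acting at H/3 = 3.133 m above the base.
Overturning moment M_o = P_a × H/3 = 204.1 × 3.133 = 639.4.
Resisting moment M_r = W × 2.61 = 1031 × 2.61 = 2691.
FS_overturning = M_r/M_o = 2691/639.4 = 4.209.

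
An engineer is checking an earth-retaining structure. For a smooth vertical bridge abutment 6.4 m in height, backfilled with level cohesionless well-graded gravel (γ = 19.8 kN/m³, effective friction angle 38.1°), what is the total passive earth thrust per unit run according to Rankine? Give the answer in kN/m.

1710 kN/m

K_p = tan²(45° + φ/2) = 4.222.
P_p = ½ K_p γ H² = 0.5 × 4.222 × 19.8 × 6.4² = 1712 kN/m.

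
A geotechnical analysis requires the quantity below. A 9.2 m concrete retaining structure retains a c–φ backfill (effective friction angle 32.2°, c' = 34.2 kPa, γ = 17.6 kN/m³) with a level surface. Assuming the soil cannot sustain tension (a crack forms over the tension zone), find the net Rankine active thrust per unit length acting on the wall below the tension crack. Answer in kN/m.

K_a = 0.3047; √K_a = 0.5520.
Tension-crack depth z_c = 2c/(γ√K_a) = 2×34.2/(17.6×0.5520) = 7.040 m.
σ_a at base = K_a γ H − 2c√K_a = 0.3047×17.6×9.2 − 2×34.2×0.5520 = 11.58 kPa.
P_a = ½ × 11.58 × (H − z_c) = 0.5×11.58×2.160 = 12.51 kN/m.

12.5 kN/m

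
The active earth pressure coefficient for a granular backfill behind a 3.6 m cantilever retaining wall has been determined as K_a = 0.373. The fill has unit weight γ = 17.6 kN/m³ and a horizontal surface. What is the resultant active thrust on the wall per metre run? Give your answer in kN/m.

P = ½ K_a γ H² = 0.5 × 0.373 × 17.6 × 3.6² = 42.54 kN/m.

42.5 kN/m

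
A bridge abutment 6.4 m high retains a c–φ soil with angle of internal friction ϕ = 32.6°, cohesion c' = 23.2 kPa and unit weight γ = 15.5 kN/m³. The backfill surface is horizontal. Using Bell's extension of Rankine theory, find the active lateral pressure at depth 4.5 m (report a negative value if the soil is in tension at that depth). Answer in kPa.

-4.50 kPa

K_a = (1 − sin φ)/(1 + sin φ) = 0.2997.
σ_a = K_a γ z − 2c√K_a = 0.2997×15.5×4.5 − 2×23.2×0.5475 = -4.496 kPa.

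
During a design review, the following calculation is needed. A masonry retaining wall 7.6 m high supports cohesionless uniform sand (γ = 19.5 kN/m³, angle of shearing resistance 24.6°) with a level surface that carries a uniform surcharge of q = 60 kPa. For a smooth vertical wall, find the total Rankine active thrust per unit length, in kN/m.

420 kN/m

K_a = tan²(45° − φ/2) = 0.4121.
Soil triangle: ½ K_a γ H² = 0.5×0.4121×19.5×7.6² = 232.1 kN/m.
Surcharge rectangle: K_a q H = 0.4121×60×7.6 = 187.9 kN/m.
Total = 232.1 + 187.9 = 420.0 kN/m.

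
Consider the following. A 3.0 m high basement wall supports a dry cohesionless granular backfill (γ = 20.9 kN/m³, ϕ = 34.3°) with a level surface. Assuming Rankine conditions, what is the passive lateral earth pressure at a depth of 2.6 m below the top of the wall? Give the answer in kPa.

K_p = (1 + sin φ)/(1 − sin φ) = 3.582.
σ_h = K_p γ z = 3.582 × 20.9 × 2.6 = 194.7 kPa.

195 kPa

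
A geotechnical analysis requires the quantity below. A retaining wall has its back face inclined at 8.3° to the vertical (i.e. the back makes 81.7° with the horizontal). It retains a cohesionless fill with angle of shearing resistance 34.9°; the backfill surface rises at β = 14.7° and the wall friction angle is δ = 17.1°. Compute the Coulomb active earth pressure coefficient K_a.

K_a = sin²(α+φ) / [sin²α · sin(α−δ) · (1 + √{sin(φ+δ)sin(φ−β) / (sin(α−δ)sin(α+β))})²].
With α = 81.7°, φ = 34.9°, δ = 17.1°, β = 14.7°: K_a = 0.3760.

0.376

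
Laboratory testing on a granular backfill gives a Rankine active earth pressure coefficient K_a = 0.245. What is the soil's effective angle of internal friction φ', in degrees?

K_a = tan²(45° − φ/2) ⇒ 45° − φ/2 = arctan(√0.245) = 26.33°.
φ = 2(45° − 26.33°) = 37.33°.

37.3°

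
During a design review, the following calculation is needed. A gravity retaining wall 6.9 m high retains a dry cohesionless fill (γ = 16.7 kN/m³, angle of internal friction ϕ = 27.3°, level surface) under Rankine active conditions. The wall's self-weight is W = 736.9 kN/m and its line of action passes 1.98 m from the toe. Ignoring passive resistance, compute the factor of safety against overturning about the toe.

4.30

K_a = tan²(45° − 27.3°/2) = 0.3711.
P_a = ½K_aγH² = 0.5×0.3711×16.7×6.9² = 147.5 kN/m, acting at H/3 = 2.300 m above the base.
Overturning moment M_o = P_a × H/3 = 147.5 × 2.300 = 339.3.
Resisting moment M_r = W × 1.98 = 736.9 × 1.98 = 1459.
FS_overturning = M_r/M_o = 1459/339.3 = 4.300.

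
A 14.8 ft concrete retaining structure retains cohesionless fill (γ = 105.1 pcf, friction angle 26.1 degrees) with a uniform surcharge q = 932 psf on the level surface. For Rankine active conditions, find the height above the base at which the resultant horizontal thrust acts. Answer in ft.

K_a = 0.3889.
Triangular part P₁ = ½K_aγH² = 4477 at H/3 = 4.933 ft; rectangular part P₂ = K_a q H = 5365 at H/2 = 7.400 ft.
ȳ = (P₁·4.933 + P₂·7.400)/(P₁+P₂) = 6.278 ft.

6.28 ft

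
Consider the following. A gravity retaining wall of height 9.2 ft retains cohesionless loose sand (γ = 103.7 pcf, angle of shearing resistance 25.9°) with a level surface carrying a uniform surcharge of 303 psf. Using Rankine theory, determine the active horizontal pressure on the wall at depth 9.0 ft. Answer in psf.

485 psf

K_a = (1 − sin φ)/(1 + sin φ) = 0.3920.
σ_v = γz + q = 103.7 × 9.0 + 303 = 1236 psf.
σ_h = K_a σ_v = 0.3920 × 1236 = 484.6 psf.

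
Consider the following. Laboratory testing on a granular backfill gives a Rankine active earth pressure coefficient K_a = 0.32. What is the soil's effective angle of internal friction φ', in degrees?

31.0°

K_a = tan²(45° − φ/2) ⇒ 45° − φ/2 = arctan(√0.32) = 29.50°.
φ = 2(45° − 29.50°) = 31.01°.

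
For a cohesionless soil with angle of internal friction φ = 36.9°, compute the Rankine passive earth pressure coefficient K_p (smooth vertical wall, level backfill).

4.01

K_p = (1 + sin φ)/(1 − sin φ) = tan²(45° + 36.9°/2) = 4.005.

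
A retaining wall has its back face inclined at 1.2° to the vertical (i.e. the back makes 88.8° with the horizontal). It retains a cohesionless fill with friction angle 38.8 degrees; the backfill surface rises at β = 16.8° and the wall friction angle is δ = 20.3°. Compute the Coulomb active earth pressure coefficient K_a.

K_a = sin²(α+φ) / [sin²α · sin(α−δ) · (1 + √{sin(φ+δ)sin(φ−β) / (sin(α−δ)sin(α+β))})²].
With α = 88.8°, φ = 38.8°, δ = 20.3°, β = 16.8°: K_a = 0.2640.

0.264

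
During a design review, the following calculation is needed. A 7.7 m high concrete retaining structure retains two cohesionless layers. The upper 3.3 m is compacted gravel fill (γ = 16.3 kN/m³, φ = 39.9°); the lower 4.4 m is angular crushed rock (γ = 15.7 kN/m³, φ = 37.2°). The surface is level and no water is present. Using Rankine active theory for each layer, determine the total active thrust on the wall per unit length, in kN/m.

K_a1 = tan²(45°−39.9°/2) = 0.2184; K_a2 = tan²(45°−37.2°/2) = 0.2464.
Layer 1: σ at base = K_a1 γ₁ h₁ = 11.75 kPa; P₁ = ½×11.75×3.3 = 19.39.
Layer 2: σ_v at top = γ₁h₁ = 53.79; σ_h top = K_a2×53.79 = 13.25; σ_h base = K_a2×(53.79+15.7×4.4) = 30.28.
P₂ = ½(13.25+30.28)×4.4 = 95.77. Total P_a = 19.39+95.77 = 115.2 kN/m.

115 kN/m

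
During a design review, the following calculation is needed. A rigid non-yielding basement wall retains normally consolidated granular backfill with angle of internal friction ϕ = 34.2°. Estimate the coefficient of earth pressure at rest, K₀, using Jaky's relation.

0.438

K₀ = 1 − sin φ' = 1 − sin 34.2° = 0.4379.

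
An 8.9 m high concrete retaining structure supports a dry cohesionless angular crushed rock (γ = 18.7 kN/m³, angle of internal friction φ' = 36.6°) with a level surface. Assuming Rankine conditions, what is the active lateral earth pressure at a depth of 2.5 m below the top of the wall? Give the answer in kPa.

K_a = (1 − sin φ)/(1 + sin φ) = 0.2530.
σ_h = K_a γ z = 0.2530 × 18.7 × 2.5 = 11.83 kPa.

11.8 kPa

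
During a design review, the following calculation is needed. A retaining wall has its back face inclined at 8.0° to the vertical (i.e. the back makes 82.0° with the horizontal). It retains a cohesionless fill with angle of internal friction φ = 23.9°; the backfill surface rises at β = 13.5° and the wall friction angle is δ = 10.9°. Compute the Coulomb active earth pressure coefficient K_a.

0.563

K_a = sin²(α+φ) / [sin²α · sin(α−δ) · (1 + √{sin(φ+δ)sin(φ−β) / (sin(α−δ)sin(α+β))})²].
With α = 82.0°, φ = 23.9°, δ = 10.9°, β = 13.5°: K_a = 0.5630.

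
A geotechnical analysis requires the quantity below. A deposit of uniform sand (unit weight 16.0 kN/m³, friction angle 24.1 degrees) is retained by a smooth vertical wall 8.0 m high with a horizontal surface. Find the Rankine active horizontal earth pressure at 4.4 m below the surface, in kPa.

29.6 kPa

K_a = (1 − sin φ)/(1 + sin φ) = 0.4201.
σ_h = K_a γ z = 0.4201 × 16.0 × 4.4 = 29.58 kPa.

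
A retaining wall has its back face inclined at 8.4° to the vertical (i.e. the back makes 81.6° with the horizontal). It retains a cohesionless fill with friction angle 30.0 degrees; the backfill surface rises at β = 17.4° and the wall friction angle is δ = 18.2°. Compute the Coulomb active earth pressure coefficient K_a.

0.484

K_a = sin²(α+φ) / [sin²α · sin(α−δ) · (1 + √{sin(φ+δ)sin(φ−β) / (sin(α−δ)sin(α+β))})²].
With α = 81.6°, φ = 30.0°, δ = 18.2°, β = 17.4°: K_a = 0.4837.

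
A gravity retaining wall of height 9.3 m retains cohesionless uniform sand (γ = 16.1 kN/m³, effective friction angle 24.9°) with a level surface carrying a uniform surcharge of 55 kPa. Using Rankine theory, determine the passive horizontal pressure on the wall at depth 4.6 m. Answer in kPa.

K_p = (1 + sin φ)/(1 − sin φ) = 2.454.
σ_v = γz + q = 16.1 × 4.6 + 55 = 129.1 kPa.
σ_h = K_p σ_v = 2.454 × 129.1 = 316.8 kPa.

317 kPa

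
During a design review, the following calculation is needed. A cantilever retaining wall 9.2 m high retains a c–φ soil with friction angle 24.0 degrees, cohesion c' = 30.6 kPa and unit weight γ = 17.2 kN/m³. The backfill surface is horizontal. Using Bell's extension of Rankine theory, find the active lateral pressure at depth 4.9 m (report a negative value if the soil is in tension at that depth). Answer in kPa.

K_a = (1 − sin φ)/(1 + sin φ) = 0.4217.
σ_a = K_a γ z − 2c√K_a = 0.4217×17.2×4.9 − 2×30.6×0.6494 = -4.200 kPa.

-4.20 kPa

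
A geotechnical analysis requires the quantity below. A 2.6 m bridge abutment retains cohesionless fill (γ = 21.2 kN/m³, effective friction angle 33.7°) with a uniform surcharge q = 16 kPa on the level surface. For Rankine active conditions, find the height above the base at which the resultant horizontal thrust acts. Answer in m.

K_a = 0.2863.
Triangular part P₁ = ½K_aγH² = 20.52 at H/3 = 0.8667 m; rectangular part P₂ = K_a q H = 11.91 at H/2 = 1.300 m.
ȳ = (P₁·0.8667 + P₂·1.300)/(P₁+P₂) = 1.026 m.

1.03 m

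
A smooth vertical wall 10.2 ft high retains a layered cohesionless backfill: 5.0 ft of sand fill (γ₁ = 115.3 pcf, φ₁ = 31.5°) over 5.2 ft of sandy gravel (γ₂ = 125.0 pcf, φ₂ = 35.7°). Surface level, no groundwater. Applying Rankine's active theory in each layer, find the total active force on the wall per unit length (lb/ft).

K_a1 = tan²(45°−31.5°/2) = 0.3136; K_a2 = tan²(45°−35.7°/2) = 0.2630.
Layer 1: σ at base = K_a1 γ₁ h₁ = 180.8 psf; P₁ = ½×180.8×5.0 = 452.0.
Layer 2: σ_v at top = γ₁h₁ = 576.5; σ_h top = K_a2×576.5 = 151.6; σ_h base = K_a2×(576.5+125.0×5.2) = 322.6.
P₂ = ½(151.6+322.6)×5.2 = 1233. Total P_a = 452.0+1233 = 1685 lb/ft.

1680 lb/ft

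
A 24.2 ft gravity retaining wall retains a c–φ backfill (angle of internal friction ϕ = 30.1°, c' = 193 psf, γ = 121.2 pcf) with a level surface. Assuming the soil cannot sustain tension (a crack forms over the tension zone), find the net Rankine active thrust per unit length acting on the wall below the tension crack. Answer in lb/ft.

7010 lb/ft

K_a = 0.3320; √K_a = 0.5762.
Tension-crack depth z_c = 2c/(γ√K_a) = 2×193/(121.2×0.5762) = 5.527 ft.
σ_a at base = K_a γ H − 2c√K_a = 0.3320×121.2×24.2 − 2×193×0.5762 = 751.3 psf.
P_a = ½ × 751.3 × (H − z_c) = 0.5×751.3×18.67 = 7015 lb/ft.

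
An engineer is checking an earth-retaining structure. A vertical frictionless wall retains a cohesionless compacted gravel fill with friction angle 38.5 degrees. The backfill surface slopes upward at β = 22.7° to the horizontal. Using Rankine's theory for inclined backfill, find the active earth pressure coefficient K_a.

K_a = cos β · (cos β − √(cos²β − cos²φ)) / (cos β + √(cos²β − cos²φ)).
cos β = 0.9225, cos φ = 0.7826, √(cos²β − cos²φ) = 0.4885.
K_a = 0.9225 × (0.9225 − 0.4885)/(0.9225 + 0.4885) = 0.2838.

0.284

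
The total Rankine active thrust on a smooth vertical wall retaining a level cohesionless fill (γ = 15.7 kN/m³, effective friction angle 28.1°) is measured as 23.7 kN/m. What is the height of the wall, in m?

K_a = 0.3596. P_a = ½ K_a γ H² ⇒ H = √(2P_a/(K_a γ)).
H = √(2×23.7/(0.3596×15.7)) = 2.898 m.

2.90 m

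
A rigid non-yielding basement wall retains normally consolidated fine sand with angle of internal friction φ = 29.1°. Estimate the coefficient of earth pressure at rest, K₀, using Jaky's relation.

0.514

K₀ = 1 − sin φ' = 1 − sin 29.1° = 0.5137.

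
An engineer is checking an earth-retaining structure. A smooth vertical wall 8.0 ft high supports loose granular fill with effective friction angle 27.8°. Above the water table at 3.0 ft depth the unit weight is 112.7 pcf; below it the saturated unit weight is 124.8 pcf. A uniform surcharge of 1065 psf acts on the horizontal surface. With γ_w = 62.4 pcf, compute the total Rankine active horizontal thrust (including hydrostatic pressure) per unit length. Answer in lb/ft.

K_a = tan²(45° − φ/2) = 0.3639.
γ' = 124.8 − 62.4 = 62.40 pcf. h₂ = H − d_w = 5.0 ft.
σ'_h: at surface K_a·q = 387.6; at WT K_a(q+γd_w) = 510.6; at base K_a(q+γd_w+γ'h₂) = 624.1 psf.
P₁ = ½(387.6+510.6)×3.0 = 1347; P₂ = ½(510.6+624.1)×5.0 = 2837; P_w = ½γ_w h₂² = 780.0.
Total = 1347+2837+780.0 = 4964 lb/ft.

4960 lb/ft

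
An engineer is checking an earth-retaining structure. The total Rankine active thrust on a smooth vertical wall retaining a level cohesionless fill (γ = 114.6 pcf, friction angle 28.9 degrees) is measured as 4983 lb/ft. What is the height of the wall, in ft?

K_a = 0.3484. P_a = ½ K_a γ H² ⇒ H = √(2P_a/(K_a γ)).
H = √(2×4983/(0.3484×114.6)) = 15.80 ft.

15.8 ft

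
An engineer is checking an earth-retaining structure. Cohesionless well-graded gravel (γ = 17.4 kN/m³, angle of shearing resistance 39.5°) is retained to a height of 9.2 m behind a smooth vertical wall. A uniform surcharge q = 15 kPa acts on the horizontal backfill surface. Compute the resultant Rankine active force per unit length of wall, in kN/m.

K_a = tan²(45° − φ/2) = 0.2224.
Soil triangle: ½ K_a γ H² = 0.5×0.2224×17.4×9.2² = 163.8 kN/m.
Surcharge rectangle: K_a q H = 0.2224×15×9.2 = 30.70 kN/m.
Total = 163.8 + 30.70 = 194.5 kN/m.

194 kN/m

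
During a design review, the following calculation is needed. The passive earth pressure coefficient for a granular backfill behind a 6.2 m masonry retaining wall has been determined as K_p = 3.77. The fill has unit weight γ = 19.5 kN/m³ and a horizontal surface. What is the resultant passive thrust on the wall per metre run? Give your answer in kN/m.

P = ½ K_p γ H² = 0.5 × 3.77 × 19.5 × 6.2² = 1413 kN/m.

1410 kN/m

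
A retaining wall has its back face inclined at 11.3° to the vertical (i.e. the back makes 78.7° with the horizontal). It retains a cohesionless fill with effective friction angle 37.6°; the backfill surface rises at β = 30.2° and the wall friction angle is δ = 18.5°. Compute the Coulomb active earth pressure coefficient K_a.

K_a = sin²(α+φ) / [sin²α · sin(α−δ) · (1 + √{sin(φ+δ)sin(φ−β) / (sin(α−δ)sin(α+β))})²].
With α = 78.7°, φ = 37.6°, δ = 18.5°, β = 30.2°: K_a = 0.5201.

0.520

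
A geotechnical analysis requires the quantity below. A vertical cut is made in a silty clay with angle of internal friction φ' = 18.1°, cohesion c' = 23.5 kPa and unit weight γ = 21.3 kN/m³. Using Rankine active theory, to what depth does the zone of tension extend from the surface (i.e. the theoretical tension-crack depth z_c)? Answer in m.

3.04 m

K_a = tan²(45° − 18.1°/2) = 0.5259; √K_a = 0.7252.
The active pressure is zero where K_a γ z = 2c√K_a, so z_c = 2c/(γ√K_a) = 2×23.5/(21.3×0.7252) = 3.043 m.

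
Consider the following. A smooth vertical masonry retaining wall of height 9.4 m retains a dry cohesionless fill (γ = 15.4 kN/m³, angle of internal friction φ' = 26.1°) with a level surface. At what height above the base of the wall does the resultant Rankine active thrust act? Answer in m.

3.13 m

K_a = 0.3889.
The pressure distribution is triangular, so the resultant acts at H/3 above the base = 9.4/3 = 3.133 m.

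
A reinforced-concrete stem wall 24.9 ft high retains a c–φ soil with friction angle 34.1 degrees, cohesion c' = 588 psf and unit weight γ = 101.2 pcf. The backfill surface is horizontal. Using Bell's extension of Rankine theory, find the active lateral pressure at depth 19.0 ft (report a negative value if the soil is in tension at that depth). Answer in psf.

K_a = (1 − sin φ)/(1 + sin φ) = 0.2815.
σ_a = K_a γ z − 2c√K_a = 0.2815×101.2×19.0 − 2×588×0.5306 = -82.66 psf.

-82.7 psf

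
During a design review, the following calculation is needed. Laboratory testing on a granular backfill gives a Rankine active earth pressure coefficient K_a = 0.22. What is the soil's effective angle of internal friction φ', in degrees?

K_a = tan²(45° − φ/2) ⇒ 45° − φ/2 = arctan(√0.22) = 25.13°.
φ = 2(45° − 25.13°) = 39.74°.

39.7°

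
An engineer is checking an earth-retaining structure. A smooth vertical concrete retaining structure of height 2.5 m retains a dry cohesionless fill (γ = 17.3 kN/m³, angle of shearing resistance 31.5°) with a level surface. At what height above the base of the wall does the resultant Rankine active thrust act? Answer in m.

0.833 m

K_a = 0.3136.
The pressure distribution is triangular, so the resultant acts at H/3 above the base = 2.5/3 = 0.8333 m.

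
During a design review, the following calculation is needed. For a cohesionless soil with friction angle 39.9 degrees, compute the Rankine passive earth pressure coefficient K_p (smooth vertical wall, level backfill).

K_p = (1 + sin φ)/(1 − sin φ) = tan²(45° + 39.9°/2) = 4.578.

4.58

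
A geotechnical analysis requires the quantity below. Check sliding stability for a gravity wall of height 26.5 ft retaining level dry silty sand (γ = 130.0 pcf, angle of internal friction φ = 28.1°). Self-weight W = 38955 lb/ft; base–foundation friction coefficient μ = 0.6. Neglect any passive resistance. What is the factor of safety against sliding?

1.42

K_a = tan²(45° − 28.1°/2) = 0.3596.
P_a = ½K_aγH² = 0.5×0.3596×130.0×26.5² = 16410 lb/ft, acting at H/3 = 8.833 ft above the base.
FS_sliding = μW / P_a = 0.6×38955 / 16410 = 1.424.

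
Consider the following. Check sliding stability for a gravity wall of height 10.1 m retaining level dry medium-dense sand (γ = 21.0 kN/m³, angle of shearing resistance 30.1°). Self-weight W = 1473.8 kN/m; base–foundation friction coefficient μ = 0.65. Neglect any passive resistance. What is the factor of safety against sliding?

K_a = tan²(45° − 30.1°/2) = 0.3320.
P_a = ½K_aγH² = 0.5×0.3320×21.0×10.1² = 355.6 kN/m, acting at H/3 = 3.367 m above the base.
FS_sliding = μW / P_a = 0.65×1473.8 / 355.6 = 2.694.

2.69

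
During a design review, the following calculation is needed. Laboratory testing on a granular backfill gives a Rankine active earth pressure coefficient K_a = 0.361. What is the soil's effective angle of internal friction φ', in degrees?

K_a = tan²(45° − φ/2) ⇒ 45° − φ/2 = arctan(√0.361) = 31.00°.
φ = 2(45° − 31.00°) = 28.00°.

28.0°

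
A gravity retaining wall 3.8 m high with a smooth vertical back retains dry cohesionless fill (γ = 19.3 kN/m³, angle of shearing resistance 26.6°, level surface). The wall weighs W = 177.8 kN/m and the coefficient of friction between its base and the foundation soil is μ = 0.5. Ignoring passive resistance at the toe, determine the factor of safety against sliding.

K_a = tan²(45° − 26.6°/2) = 0.3814.
P_a = ½K_aγH² = 0.5×0.3814×19.3×3.8² = 53.15 kN/m, acting at H/3 = 1.267 m above the base.
FS_sliding = μW / P_a = 0.5×177.8 / 53.15 = 1.673.

1.67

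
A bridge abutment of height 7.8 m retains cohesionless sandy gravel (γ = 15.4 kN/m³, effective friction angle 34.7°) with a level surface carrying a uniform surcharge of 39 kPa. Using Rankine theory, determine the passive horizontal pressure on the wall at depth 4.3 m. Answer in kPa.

K_p = (1 + sin φ)/(1 − sin φ) = 3.643.
σ_v = γz + q = 15.4 × 4.3 + 39 = 105.2 kPa.
σ_h = K_p σ_v = 3.643 × 105.2 = 383.4 kPa.

383 kPa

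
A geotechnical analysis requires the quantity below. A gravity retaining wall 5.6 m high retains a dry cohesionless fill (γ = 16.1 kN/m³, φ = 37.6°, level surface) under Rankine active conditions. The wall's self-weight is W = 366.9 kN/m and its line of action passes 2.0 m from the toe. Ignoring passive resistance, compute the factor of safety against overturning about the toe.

6.43

K_a = tan²(45° − 37.6°/2) = 0.2421.
P_a = ½K_aγH² = 0.5×0.2421×16.1×5.6² = 61.12 kN/m, acting at H/3 = 1.867 m above the base.
Overturning moment M_o = P_a × H/3 = 61.12 × 1.867 = 114.1.
Resisting moment M_r = W × 2.0 = 366.9 × 2.0 = 733.8.
FS_overturning = M_r/M_o = 733.8/114.1 = 6.431.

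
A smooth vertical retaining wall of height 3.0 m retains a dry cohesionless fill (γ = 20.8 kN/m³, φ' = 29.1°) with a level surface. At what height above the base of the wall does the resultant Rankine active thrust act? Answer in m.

1.00 m

K_a = 0.3456.
The pressure distribution is triangular, so the resultant acts at H/3 above the base = 3.0/3 = 1.000 m.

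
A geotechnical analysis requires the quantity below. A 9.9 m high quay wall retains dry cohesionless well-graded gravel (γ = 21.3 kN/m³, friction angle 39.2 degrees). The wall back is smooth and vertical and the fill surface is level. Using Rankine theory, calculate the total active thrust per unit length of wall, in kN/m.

235 kN/m

K_a = tan²(45° − φ/2) = 0.2255.
P_a = ½ K_a γ H² = 0.5 × 0.2255 × 21.3 × 9.9² = 235.3 kN/m.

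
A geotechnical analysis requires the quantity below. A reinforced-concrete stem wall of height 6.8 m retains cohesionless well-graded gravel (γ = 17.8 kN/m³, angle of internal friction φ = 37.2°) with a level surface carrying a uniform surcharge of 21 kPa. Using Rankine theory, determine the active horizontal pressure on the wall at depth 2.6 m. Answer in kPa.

K_a = (1 − sin φ)/(1 + sin φ) = 0.2464.
σ_v = γz + q = 17.8 × 2.6 + 21 = 67.28 kPa.
σ_h = K_a σ_v = 0.2464 × 67.28 = 16.58 kPa.

16.6 kPa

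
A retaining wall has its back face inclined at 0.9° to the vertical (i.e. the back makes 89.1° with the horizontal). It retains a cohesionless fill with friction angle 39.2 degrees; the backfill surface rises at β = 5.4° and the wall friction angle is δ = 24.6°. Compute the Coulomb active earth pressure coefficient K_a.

0.224

K_a = sin²(α+φ) / [sin²α · sin(α−δ) · (1 + √{sin(φ+δ)sin(φ−β) / (sin(α−δ)sin(α+β))})²].
With α = 89.1°, φ = 39.2°, δ = 24.6°, β = 5.4°: K_a = 0.2242.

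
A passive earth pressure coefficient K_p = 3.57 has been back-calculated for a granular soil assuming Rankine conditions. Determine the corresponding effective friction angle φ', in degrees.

34.2°

K_p = (1+sin φ)/(1−sin φ) ⇒ sin φ = (K_p − 1)/(K_p + 1) = 0.5624.
φ = arcsin(0.5624) = 34.22°.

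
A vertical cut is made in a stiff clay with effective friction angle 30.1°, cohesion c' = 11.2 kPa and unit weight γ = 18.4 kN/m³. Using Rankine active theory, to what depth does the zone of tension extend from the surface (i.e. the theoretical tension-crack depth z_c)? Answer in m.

K_a = tan²(45° − 30.1°/2) = 0.3320; √K_a = 0.5762.
The active pressure is zero where K_a γ z = 2c√K_a, so z_c = 2c/(γ√K_a) = 2×11.2/(18.4×0.5762) = 2.113 m.

2.11 m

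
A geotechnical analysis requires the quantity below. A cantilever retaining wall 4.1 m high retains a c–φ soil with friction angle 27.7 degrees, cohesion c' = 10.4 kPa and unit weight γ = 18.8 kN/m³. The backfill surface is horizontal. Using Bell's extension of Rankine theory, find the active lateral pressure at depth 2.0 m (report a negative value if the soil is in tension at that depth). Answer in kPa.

1.16 kPa

K_a = (1 − sin φ)/(1 + sin φ) = 0.3653.
σ_a = K_a γ z − 2c√K_a = 0.3653×18.8×2.0 − 2×10.4×0.6044 = 1.164 kPa.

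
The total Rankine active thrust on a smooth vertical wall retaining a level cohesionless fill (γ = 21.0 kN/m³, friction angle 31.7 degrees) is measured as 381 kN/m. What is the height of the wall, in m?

10.8 m

K_a = 0.3111. P_a = ½ K_a γ H² ⇒ H = √(2P_a/(K_a γ)).
H = √(2×381/(0.3111×21.0)) = 10.80 m.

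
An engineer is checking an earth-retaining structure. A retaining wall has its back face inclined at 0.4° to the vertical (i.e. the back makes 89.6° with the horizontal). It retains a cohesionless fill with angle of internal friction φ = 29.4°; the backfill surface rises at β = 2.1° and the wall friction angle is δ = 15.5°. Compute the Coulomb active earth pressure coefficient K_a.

K_a = sin²(α+φ) / [sin²α · sin(α−δ) · (1 + √{sin(φ+δ)sin(φ−β) / (sin(α−δ)sin(α+β))})²].
With α = 89.6°, φ = 29.4°, δ = 15.5°, β = 2.1°: K_a = 0.3185.

0.319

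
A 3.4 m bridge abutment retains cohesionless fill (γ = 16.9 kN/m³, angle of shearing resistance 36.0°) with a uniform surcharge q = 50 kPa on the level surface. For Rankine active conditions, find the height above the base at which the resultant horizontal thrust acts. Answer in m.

1.49 m

K_a = 0.2596.
Triangular part P₁ = ½K_aγH² = 25.36 at H/3 = 1.133 m; rectangular part P₂ = K_a q H = 44.13 at H/2 = 1.700 m.
ȳ = (P₁·1.133 + P₂·1.700)/(P₁+P₂) = 1.493 m.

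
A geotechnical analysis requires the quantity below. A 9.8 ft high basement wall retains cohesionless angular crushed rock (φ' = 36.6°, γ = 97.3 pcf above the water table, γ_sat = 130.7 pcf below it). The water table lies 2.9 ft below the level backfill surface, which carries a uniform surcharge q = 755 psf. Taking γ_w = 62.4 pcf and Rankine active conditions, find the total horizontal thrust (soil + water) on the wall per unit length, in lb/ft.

K_a = tan²(45° − φ/2) = 0.2530.
γ' = 130.7 − 62.4 = 68.30 pcf. h₂ = H − d_w = 6.9 ft.
σ'_h: at surface K_a·q = 191.0; at WT K_a(q+γd_w) = 262.4; at base K_a(q+γd_w+γ'h₂) = 381.6 psf.
P₁ = ½(191.0+262.4)×2.9 = 657.3; P₂ = ½(262.4+381.6)×6.9 = 2222; P_w = ½γ_w h₂² = 1485.
Total = 657.3+2222+1485 = 4364 lb/ft.

4360 lb/ft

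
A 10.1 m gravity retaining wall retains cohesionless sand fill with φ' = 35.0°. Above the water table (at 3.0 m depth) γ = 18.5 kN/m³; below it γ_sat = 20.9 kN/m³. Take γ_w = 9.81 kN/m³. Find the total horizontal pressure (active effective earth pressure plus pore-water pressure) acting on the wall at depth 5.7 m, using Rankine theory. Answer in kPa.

49.6 kPa

K_a = (1 − sin φ)/(1 + sin φ) = 0.2710.
γ' = 20.9 − 9.81 = 11.09 kN/m³.
Effective vertical stress at 5.7 m: σ'_v = 18.5×3.0 + 11.09×2.70 = 85.44 kPa.
σ'_h = K_a σ'_v = 0.2710 × 85.44 = 23.15 kPa; u = γ_w × 2.70 = 26.49 kPa.
Total σ_h = 23.15 + 26.49 = 49.64 kPa.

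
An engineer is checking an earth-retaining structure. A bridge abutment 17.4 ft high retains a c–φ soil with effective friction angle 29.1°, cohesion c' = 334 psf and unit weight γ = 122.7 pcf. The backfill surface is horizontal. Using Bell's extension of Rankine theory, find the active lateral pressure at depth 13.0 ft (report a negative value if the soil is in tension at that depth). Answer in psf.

159 psf

K_a = (1 − sin φ)/(1 + sin φ) = 0.3456.
σ_a = K_a γ z − 2c√K_a = 0.3456×122.7×13.0 − 2×334×0.5879 = 158.6 psf.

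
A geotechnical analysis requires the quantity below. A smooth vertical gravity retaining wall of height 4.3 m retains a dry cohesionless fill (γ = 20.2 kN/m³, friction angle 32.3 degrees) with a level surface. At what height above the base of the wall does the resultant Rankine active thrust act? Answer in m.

1.43 m

K_a = 0.3035.
The pressure distribution is triangular, so the resultant acts at H/3 above the base = 4.3/3 = 1.433 m.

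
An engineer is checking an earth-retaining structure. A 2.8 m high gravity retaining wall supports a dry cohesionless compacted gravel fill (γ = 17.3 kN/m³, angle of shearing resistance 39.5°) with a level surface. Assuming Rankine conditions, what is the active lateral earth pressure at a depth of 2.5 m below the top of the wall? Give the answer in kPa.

K_a = (1 − sin φ)/(1 + sin φ) = 0.2224.
σ_h = K_a γ z = 0.2224 × 17.3 × 2.5 = 9.620 kPa.

9.62 kPa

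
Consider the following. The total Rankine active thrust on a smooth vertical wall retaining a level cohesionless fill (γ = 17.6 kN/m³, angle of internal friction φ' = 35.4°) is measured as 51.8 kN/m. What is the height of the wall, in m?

4.70 m

K_a = 0.2664. P_a = ½ K_a γ H² ⇒ H = √(2P_a/(K_a γ)).
H = √(2×51.8/(0.2664×17.6)) = 4.701 m.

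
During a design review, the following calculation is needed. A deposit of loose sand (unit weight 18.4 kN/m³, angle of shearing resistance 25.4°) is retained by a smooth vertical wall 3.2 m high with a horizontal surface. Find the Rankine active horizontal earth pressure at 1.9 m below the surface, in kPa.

K_a = (1 − sin φ)/(1 + sin φ) = 0.3996.
σ_h = K_a γ z = 0.3996 × 18.4 × 1.9 = 13.97 kPa.

14.0 kPa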